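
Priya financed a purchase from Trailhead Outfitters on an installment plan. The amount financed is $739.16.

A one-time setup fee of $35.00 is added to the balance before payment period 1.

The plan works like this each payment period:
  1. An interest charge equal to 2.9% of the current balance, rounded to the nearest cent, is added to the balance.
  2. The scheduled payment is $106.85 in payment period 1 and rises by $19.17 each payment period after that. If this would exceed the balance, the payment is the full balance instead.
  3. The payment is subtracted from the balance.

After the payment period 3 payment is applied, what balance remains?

Payment period 1: $774.16 +$22.45 interest = $796.61; pay $106.85 → $689.76
Payment period 2: $689.76 +$20.00 interest = $709.76; pay $126.02 → $583.74
Payment period 3: $583.74 +$16.93 interest = $600.67; pay $145.19 → $455.48

$455.48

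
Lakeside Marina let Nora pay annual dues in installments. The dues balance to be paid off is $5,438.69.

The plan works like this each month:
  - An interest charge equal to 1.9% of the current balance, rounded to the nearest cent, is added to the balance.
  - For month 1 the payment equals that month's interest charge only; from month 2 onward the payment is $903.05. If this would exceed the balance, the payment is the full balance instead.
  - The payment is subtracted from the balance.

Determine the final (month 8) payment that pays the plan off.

$414.36

Month 1: opening $5,438.69; interest $103.34 → $5,542.03; payment $103.34; balance $5,438.69
Month 2: opening $5,438.69; interest $103.34 → $5,542.03; payment $903.05; balance $4,638.98
Month 3: opening $4,638.98; interest $88.14 → $4,727.12; payment $903.05; balance $3,824.07
Month 4: opening $3,824.07; interest $72.66 → $3,896.73; payment $903.05; balance $2,993.68
Month 5: opening $2,993.68; interest $56.88 → $3,050.56; payment $903.05; balance $2,147.51
Month 6: opening $2,147.51; interest $40.80 → $2,188.31; payment $903.05; balance $1,285.26
Month 7: opening $1,285.26; interest $24.42 → $1,309.68; payment $903.05; balance $406.63
Month 8: opening $406.63; interest $7.73 → $414.36; payment $414.36; balance $0.00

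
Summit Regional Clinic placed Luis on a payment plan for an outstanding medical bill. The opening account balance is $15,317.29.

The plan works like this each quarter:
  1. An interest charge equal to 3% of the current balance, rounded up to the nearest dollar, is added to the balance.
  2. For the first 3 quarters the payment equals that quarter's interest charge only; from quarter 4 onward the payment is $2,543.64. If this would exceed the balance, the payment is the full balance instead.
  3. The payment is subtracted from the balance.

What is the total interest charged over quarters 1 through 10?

# | Opening | Interest | Payment | End bal
1 | $15,317.29 | $460.00 | $460.00 | $15,317.29
2 | $15,317.29 | $460.00 | $460.00 | $15,317.29
3 | $15,317.29 | $460.00 | $460.00 | $15,317.29
4 | $15,317.29 | $460.00 | $2,543.64 | $13,233.65
5 | $13,233.65 | $398.00 | $2,543.64 | $11,088.01
6 | $11,088.01 | $333.00 | $2,543.64 | $8,877.37
7 | $8,877.37 | $267.00 | $2,543.64 | $6,600.73
8 | $6,600.73 | $199.00 | $2,543.64 | $4,256.09
9 | $4,256.09 | $128.00 | $2,543.64 | $1,840.45
10 | $1,840.45 | $56.00 | $1,896.45 | $0.00
Total interest: $460.00 + $460.00 + $460.00 + $460.00 + $398.00 + $333.00 + $267.00 + $199.00 + $128.00 + $56.00 = $3,221.00

$3,221.00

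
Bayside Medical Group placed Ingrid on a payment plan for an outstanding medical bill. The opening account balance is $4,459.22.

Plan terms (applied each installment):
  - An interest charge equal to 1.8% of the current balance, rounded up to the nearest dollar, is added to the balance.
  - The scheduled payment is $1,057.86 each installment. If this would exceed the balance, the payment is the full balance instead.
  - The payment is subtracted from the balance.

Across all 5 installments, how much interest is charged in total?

$224.00

Installment 1: $4,459.22 +$81.00 interest = $4,540.22; pay $1,057.86 → $3,482.36
Installment 2: $3,482.36 +$63.00 interest = $3,545.36; pay $1,057.86 → $2,487.50
Installment 3: $2,487.50 +$45.00 interest = $2,532.50; pay $1,057.86 → $1,474.64
Installment 4: $1,474.64 +$27.00 interest = $1,501.64; pay $1,057.86 → $443.78
Installment 5: $443.78 +$8.00 interest = $451.78; pay $451.78 → $0.00
Total interest: $81.00 + $63.00 + $45.00 + $27.00 + $8.00 = $224.00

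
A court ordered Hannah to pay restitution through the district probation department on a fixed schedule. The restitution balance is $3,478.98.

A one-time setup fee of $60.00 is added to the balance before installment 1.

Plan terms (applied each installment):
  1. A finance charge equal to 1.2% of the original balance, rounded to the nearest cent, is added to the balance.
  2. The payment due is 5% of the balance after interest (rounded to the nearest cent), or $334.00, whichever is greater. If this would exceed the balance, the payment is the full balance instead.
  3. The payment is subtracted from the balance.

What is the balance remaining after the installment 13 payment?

$0.00

Installment 1: $3,538.98 +$41.75 interest = $3,580.73; pay $334.00 → $3,246.73
Installment 2: $3,246.73 +$41.75 interest = $3,288.48; pay $334.00 → $2,954.48
Installment 3: $2,954.48 +$41.75 interest = $2,996.23; pay $334.00 → $2,662.23
Installment 4: $2,662.23 +$41.75 interest = $2,703.98; pay $334.00 → $2,369.98
Installment 5: $2,369.98 +$41.75 interest = $2,411.73; pay $334.00 → $2,077.73
Installment 6: $2,077.73 +$41.75 interest = $2,119.48; pay $334.00 → $1,785.48
Installment 7: $1,785.48 +$41.75 interest = $1,827.23; pay $334.00 → $1,493.23
Installment 8: $1,493.23 +$41.75 interest = $1,534.98; pay $334.00 → $1,200.98
Installment 9: $1,200.98 +$41.75 interest = $1,242.73; pay $334.00 → $908.73
Installment 10: $908.73 +$41.75 interest = $950.48; pay $334.00 → $616.48
Installment 11: $616.48 +$41.75 interest = $658.23; pay $334.00 → $324.23
Installment 12: $324.23 +$41.75 interest = $365.98; pay $334.00 → $31.98
Installment 13: $31.98 +$41.75 interest = $73.73; pay $73.73 → $0.00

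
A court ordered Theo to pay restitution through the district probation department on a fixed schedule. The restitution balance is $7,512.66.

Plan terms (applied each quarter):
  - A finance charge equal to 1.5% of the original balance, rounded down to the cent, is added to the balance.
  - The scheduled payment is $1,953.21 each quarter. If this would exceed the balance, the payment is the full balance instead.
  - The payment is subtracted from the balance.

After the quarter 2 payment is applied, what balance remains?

# | Opening | Interest | Payment | End bal
1 | $7,512.66 | $112.68 | $1,953.21 | $5,672.13
2 | $5,672.13 | $112.68 | $1,953.21 | $3,831.60

$3,831.60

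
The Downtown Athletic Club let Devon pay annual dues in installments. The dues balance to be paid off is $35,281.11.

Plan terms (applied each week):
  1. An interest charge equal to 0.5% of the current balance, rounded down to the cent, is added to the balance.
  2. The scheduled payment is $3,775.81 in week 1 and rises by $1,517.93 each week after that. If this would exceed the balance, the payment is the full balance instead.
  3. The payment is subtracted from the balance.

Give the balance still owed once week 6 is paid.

$0.00

Week 1: opening $35,281.11; interest $176.40 → $35,457.51; payment $3,775.81; balance $31,681.70
Week 2: opening $31,681.70; interest $158.40 → $31,840.10; payment $5,293.74; balance $26,546.36
Week 3: opening $26,546.36; interest $132.73 → $26,679.09; payment $6,811.67; balance $19,867.42
Week 4: opening $19,867.42; interest $99.33 → $19,966.75; payment $8,329.60; balance $11,637.15
Week 5: opening $11,637.15; interest $58.18 → $11,695.33; payment $9,847.53; balance $1,847.80
Week 6: opening $1,847.80; interest $9.23 → $1,857.03; payment $1,857.03; balance $0.00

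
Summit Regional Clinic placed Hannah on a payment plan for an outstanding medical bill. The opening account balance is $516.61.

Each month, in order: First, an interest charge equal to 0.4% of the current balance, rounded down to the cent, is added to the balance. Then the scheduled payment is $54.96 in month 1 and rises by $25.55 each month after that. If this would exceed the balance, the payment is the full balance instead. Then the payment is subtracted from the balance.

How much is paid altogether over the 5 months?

Month 1: $516.61 +$2.06 interest = $518.67; pay $54.96 → $463.71
Month 2: $463.71 +$1.85 interest = $465.56; pay $80.51 → $385.05
Month 3: $385.05 +$1.54 interest = $386.59; pay $106.06 → $280.53
Month 4: $280.53 +$1.12 interest = $281.65; pay $131.61 → $150.04
Month 5: $150.04 +$0.60 interest = $150.64; pay $150.64 → $0.00
Total paid: $523.78

$523.78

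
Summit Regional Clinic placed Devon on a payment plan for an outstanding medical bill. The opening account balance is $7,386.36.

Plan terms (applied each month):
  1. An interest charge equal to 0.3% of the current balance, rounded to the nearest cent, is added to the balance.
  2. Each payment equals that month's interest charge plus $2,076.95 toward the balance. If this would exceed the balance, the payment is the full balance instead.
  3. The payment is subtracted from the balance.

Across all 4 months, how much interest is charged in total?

Month 1: opening $7,386.36; interest $22.16 → $7,408.52; payment $2,099.11; balance $5,309.41
Month 2: opening $5,309.41; interest $15.93 → $5,325.34; payment $2,092.88; balance $3,232.46
Month 3: opening $3,232.46; interest $9.70 → $3,242.16; payment $2,086.65; balance $1,155.51
Month 4: opening $1,155.51; interest $3.47 → $1,158.98; payment $1,158.98; balance $0.00
Total interest: $22.16 + $15.93 + $9.70 + $3.47 = $51.26

$51.26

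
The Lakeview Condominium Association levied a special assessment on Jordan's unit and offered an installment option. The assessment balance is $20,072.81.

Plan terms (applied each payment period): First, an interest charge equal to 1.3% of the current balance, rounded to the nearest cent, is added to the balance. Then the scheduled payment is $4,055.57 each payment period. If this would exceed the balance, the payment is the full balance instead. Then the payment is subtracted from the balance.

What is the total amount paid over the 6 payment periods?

$20,885.60

# | Opening | Interest | Payment | End bal
1 | $20,072.81 | $260.95 | $4,055.57 | $16,278.19
2 | $16,278.19 | $211.62 | $4,055.57 | $12,434.24
3 | $12,434.24 | $161.65 | $4,055.57 | $8,540.32
4 | $8,540.32 | $111.02 | $4,055.57 | $4,595.77
5 | $4,595.77 | $59.75 | $4,055.57 | $599.95
6 | $599.95 | $7.80 | $607.75 | $0.00
Total paid: $20,885.60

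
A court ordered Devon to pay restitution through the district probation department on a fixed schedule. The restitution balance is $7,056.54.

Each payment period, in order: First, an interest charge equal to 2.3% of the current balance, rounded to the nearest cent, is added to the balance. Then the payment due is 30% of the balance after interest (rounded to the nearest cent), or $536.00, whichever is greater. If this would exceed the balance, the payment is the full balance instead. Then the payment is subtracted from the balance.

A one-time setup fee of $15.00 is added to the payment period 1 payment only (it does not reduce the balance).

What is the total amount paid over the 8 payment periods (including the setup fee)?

$7,592.11

# | Opening | Interest | Payment | Fee | End bal
1 | $7,056.54 | $162.30 | $2,165.65 | $15.00 | $5,053.19
2 | $5,053.19 | $116.22 | $1,550.82 | — | $3,618.59
3 | $3,618.59 | $83.23 | $1,110.55 | — | $2,591.27
4 | $2,591.27 | $59.60 | $795.26 | — | $1,855.61
5 | $1,855.61 | $42.68 | $569.49 | — | $1,328.80
6 | $1,328.80 | $30.56 | $536.00 | — | $823.36
7 | $823.36 | $18.94 | $536.00 | — | $306.30
8 | $306.30 | $7.04 | $313.34 | — | $0.00
Total paid: $7,592.11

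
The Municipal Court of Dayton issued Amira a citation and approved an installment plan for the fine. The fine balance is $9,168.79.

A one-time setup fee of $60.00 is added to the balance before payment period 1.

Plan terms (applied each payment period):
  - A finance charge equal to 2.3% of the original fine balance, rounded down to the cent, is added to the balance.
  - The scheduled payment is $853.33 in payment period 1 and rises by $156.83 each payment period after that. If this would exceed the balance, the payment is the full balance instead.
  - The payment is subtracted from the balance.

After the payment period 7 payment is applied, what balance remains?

Payment period 1: $9,228.79 +$210.88 interest = $9,439.67; pay $853.33 → $8,586.34
Payment period 2: $8,586.34 +$210.88 interest = $8,797.22; pay $1,010.16 → $7,787.06
Payment period 3: $7,787.06 +$210.88 interest = $7,997.94; pay $1,166.99 → $6,830.95
Payment period 4: $6,830.95 +$210.88 interest = $7,041.83; pay $1,323.82 → $5,718.01
Payment period 5: $5,718.01 +$210.88 interest = $5,928.89; pay $1,480.65 → $4,448.24
Payment period 6: $4,448.24 +$210.88 interest = $4,659.12; pay $1,637.48 → $3,021.64
Payment period 7: $3,021.64 +$210.88 interest = $3,232.52; pay $1,794.31 → $1,438.21

$1,438.21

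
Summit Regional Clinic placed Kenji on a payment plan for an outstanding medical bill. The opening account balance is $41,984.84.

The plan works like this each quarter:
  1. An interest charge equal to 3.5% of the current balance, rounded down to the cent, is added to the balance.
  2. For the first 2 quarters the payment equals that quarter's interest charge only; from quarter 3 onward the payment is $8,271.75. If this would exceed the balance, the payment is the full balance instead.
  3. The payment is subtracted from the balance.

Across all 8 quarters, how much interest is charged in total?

$8,013.40

Quarter 1: $41,984.84 +$1,469.46 interest = $43,454.30; pay $1,469.46 → $41,984.84
Quarter 2: $41,984.84 +$1,469.46 interest = $43,454.30; pay $1,469.46 → $41,984.84
Quarter 3: $41,984.84 +$1,469.46 interest = $43,454.30; pay $8,271.75 → $35,182.55
Quarter 4: $35,182.55 +$1,231.38 interest = $36,413.93; pay $8,271.75 → $28,142.18
Quarter 5: $28,142.18 +$984.97 interest = $29,127.15; pay $8,271.75 → $20,855.40
Quarter 6: $20,855.40 +$729.93 interest = $21,585.33; pay $8,271.75 → $13,313.58
Quarter 7: $13,313.58 +$465.97 interest = $13,779.55; pay $8,271.75 → $5,507.80
Quarter 8: $5,507.80 +$192.77 interest = $5,700.57; pay $5,700.57 → $0.00
Total interest: $1,469.46 + $1,469.46 + $1,469.46 + $1,231.38 + $984.97 + $729.93 + $465.97 + $192.77 = $8,013.40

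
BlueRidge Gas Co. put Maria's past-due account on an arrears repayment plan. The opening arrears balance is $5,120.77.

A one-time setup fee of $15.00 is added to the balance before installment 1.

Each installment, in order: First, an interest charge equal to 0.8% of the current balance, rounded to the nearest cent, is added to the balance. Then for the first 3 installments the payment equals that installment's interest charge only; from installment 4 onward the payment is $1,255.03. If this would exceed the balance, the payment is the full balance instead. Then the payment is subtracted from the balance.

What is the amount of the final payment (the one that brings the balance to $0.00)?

# | Opening | Interest | Payment | End bal
1 | $5,135.77 | $41.09 | $41.09 | $5,135.77
2 | $5,135.77 | $41.09 | $41.09 | $5,135.77
3 | $5,135.77 | $41.09 | $41.09 | $5,135.77
4 | $5,135.77 | $41.09 | $1,255.03 | $3,921.83
5 | $3,921.83 | $31.37 | $1,255.03 | $2,698.17
6 | $2,698.17 | $21.59 | $1,255.03 | $1,464.73
7 | $1,464.73 | $11.72 | $1,255.03 | $221.42
8 | $221.42 | $1.77 | $223.19 | $0.00

$223.19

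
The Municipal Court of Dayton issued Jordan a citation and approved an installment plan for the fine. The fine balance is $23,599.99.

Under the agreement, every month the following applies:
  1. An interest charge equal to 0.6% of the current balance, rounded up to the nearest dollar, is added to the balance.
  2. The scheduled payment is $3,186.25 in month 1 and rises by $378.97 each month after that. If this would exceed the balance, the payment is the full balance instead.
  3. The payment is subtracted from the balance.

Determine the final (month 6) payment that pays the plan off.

$4,410.04

Month 1: opening $23,599.99; interest $142.00 → $23,741.99; payment $3,186.25; balance $20,555.74
Month 2: opening $20,555.74; interest $124.00 → $20,679.74; payment $3,565.22; balance $17,114.52
Month 3: opening $17,114.52; interest $103.00 → $17,217.52; payment $3,944.19; balance $13,273.33
Month 4: opening $13,273.33; interest $80.00 → $13,353.33; payment $4,323.16; balance $9,030.17
Month 5: opening $9,030.17; interest $55.00 → $9,085.17; payment $4,702.13; balance $4,383.04
Month 6: opening $4,383.04; interest $27.00 → $4,410.04; payment $4,410.04; balance $0.00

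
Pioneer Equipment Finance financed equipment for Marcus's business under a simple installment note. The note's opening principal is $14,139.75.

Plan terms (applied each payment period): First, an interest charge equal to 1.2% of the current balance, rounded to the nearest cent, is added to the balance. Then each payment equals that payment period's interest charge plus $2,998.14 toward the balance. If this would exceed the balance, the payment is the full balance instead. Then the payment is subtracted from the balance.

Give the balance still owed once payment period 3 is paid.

# | Opening | Interest | Payment | End bal
1 | $14,139.75 | $169.68 | $3,167.82 | $11,141.61
2 | $11,141.61 | $133.70 | $3,131.84 | $8,143.47
3 | $8,143.47 | $97.72 | $3,095.86 | $5,145.33

$5,145.33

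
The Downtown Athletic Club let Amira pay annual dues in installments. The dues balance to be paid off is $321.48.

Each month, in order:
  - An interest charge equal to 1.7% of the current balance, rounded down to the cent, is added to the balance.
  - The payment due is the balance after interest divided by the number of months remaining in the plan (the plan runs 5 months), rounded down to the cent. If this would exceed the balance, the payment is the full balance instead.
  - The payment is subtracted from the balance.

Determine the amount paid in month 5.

$69.94

Month 1: $321.48 +$5.46 interest = $326.94; pay $65.38 → $261.56
Month 2: $261.56 +$4.44 interest = $266.00; pay $66.50 → $199.50
Month 3: $199.50 +$3.39 interest = $202.89; pay $67.63 → $135.26
Month 4: $135.26 +$2.29 interest = $137.55; pay $68.77 → $68.78
Month 5: $68.78 +$1.16 interest = $69.94; pay $69.94 → $0.00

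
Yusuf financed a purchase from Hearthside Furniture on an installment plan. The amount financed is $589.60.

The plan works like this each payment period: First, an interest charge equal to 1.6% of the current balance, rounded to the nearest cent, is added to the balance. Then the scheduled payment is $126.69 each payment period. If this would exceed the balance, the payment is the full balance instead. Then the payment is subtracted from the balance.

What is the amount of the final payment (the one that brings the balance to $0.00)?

Payment period 1: opening $589.60; interest $9.43 → $599.03; payment $126.69; balance $472.34
Payment period 2: opening $472.34; interest $7.56 → $479.90; payment $126.69; balance $353.21
Payment period 3: opening $353.21; interest $5.65 → $358.86; payment $126.69; balance $232.17
Payment period 4: opening $232.17; interest $3.71 → $235.88; payment $126.69; balance $109.19
Payment period 5: opening $109.19; interest $1.75 → $110.94; payment $110.94; balance $0.00

$110.94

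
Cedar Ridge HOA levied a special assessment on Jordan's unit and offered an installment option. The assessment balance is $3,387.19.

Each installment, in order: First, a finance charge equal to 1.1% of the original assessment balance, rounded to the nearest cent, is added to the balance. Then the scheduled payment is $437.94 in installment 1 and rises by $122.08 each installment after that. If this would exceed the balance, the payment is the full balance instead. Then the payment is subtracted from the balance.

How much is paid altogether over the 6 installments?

Installment 1: $3,387.19 +$37.26 interest = $3,424.45; pay $437.94 → $2,986.51
Installment 2: $2,986.51 +$37.26 interest = $3,023.77; pay $560.02 → $2,463.75
Installment 3: $2,463.75 +$37.26 interest = $2,501.01; pay $682.10 → $1,818.91
Installment 4: $1,818.91 +$37.26 interest = $1,856.17; pay $804.18 → $1,051.99
Installment 5: $1,051.99 +$37.26 interest = $1,089.25; pay $926.26 → $162.99
Installment 6: $162.99 +$37.26 interest = $200.25; pay $200.25 → $0.00
Total paid: $3,610.75

$3,610.75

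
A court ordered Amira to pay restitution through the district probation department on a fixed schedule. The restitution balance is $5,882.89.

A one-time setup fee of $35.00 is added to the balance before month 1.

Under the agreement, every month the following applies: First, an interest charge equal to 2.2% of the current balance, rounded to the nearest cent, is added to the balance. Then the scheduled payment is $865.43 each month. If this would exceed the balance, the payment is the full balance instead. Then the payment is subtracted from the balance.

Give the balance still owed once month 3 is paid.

Month 1: opening $5,917.89; interest $130.19 → $6,048.08; payment $865.43; balance $5,182.65
Month 2: opening $5,182.65; interest $114.02 → $5,296.67; payment $865.43; balance $4,431.24
Month 3: opening $4,431.24; interest $97.49 → $4,528.73; payment $865.43; balance $3,663.30

$3,663.30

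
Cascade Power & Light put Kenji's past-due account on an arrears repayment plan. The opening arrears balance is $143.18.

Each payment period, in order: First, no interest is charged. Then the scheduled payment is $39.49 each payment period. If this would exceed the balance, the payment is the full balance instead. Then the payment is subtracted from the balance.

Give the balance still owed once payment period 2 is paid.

$64.20

Payment period 1: $143.18 − $39.49 → $103.69
Payment period 2: $103.69 − $39.49 → $64.20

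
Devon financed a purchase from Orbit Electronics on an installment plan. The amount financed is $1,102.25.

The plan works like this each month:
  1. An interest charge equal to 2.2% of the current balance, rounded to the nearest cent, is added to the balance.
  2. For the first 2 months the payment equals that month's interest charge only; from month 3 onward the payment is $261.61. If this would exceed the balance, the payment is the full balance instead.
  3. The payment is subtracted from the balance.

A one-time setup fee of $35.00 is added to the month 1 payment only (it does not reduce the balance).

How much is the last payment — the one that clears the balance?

$123.68

Month 1: opening $1,102.25; interest $24.25 → $1,126.50; payment $24.25 (+ $35.00 fee); balance $1,102.25
Month 2: opening $1,102.25; interest $24.25 → $1,126.50; payment $24.25; balance $1,102.25
Month 3: opening $1,102.25; interest $24.25 → $1,126.50; payment $261.61; balance $864.89
Month 4: opening $864.89; interest $19.03 → $883.92; payment $261.61; balance $622.31
Month 5: opening $622.31; interest $13.69 → $636.00; payment $261.61; balance $374.39
Month 6: opening $374.39; interest $8.24 → $382.63; payment $261.61; balance $121.02
Month 7: opening $121.02; interest $2.66 → $123.68; payment $123.68; balance $0.00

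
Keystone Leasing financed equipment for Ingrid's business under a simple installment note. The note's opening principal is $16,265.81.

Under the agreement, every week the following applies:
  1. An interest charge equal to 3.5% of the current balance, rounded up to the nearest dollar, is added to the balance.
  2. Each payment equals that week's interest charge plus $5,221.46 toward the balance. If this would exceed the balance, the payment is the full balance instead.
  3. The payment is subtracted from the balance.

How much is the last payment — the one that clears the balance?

$623.43

# | Opening | Interest | Payment | End bal
1 | $16,265.81 | $570.00 | $5,791.46 | $11,044.35
2 | $11,044.35 | $387.00 | $5,608.46 | $5,822.89
3 | $5,822.89 | $204.00 | $5,425.46 | $601.43
4 | $601.43 | $22.00 | $623.43 | $0.00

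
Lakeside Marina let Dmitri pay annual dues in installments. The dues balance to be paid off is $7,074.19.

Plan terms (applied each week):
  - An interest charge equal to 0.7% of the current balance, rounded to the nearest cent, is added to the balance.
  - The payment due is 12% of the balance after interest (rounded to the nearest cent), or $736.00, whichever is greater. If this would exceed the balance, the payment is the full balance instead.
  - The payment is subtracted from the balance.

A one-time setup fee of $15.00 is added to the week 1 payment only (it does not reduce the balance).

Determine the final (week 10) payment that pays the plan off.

Week 1: opening $7,074.19; interest $49.52 → $7,123.71; payment $854.85 (+ $15.00 fee); balance $6,268.86
Week 2: opening $6,268.86; interest $43.88 → $6,312.74; payment $757.53; balance $5,555.21
Week 3: opening $5,555.21; interest $38.89 → $5,594.10; payment $736.00; balance $4,858.10
Week 4: opening $4,858.10; interest $34.01 → $4,892.11; payment $736.00; balance $4,156.11
Week 5: opening $4,156.11; interest $29.09 → $4,185.20; payment $736.00; balance $3,449.20
Week 6: opening $3,449.20; interest $24.14 → $3,473.34; payment $736.00; balance $2,737.34
Week 7: opening $2,737.34; interest $19.16 → $2,756.50; payment $736.00; balance $2,020.50
Week 8: opening $2,020.50; interest $14.14 → $2,034.64; payment $736.00; balance $1,298.64
Week 9: opening $1,298.64; interest $9.09 → $1,307.73; payment $736.00; balance $571.73
Week 10: opening $571.73; interest $4.00 → $575.73; payment $575.73; balance $0.00

$575.73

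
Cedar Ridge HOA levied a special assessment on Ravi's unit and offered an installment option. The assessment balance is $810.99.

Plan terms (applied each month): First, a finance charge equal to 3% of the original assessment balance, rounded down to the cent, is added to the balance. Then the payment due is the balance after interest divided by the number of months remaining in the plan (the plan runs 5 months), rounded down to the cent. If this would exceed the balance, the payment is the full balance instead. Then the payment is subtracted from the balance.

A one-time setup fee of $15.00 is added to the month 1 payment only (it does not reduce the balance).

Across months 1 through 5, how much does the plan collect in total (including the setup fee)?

$947.59

Month 1: $810.99 +$24.32 interest = $835.31; pay $167.06 (+ $15.00 fee) → $668.25
Month 2: $668.25 +$24.32 interest = $692.57; pay $173.14 → $519.43
Month 3: $519.43 +$24.32 interest = $543.75; pay $181.25 → $362.50
Month 4: $362.50 +$24.32 interest = $386.82; pay $193.41 → $193.41
Month 5: $193.41 +$24.32 interest = $217.73; pay $217.73 → $0.00
Total paid: $947.59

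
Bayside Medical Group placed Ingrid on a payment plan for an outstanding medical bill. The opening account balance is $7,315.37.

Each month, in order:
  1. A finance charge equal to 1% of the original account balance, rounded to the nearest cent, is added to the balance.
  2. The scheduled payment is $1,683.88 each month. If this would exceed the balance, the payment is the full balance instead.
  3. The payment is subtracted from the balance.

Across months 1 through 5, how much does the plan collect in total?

$7,681.12

Month 1: opening $7,315.37; interest $73.15 → $7,388.52; payment $1,683.88; balance $5,704.64
Month 2: opening $5,704.64; interest $73.15 → $5,777.79; payment $1,683.88; balance $4,093.91
Month 3: opening $4,093.91; interest $73.15 → $4,167.06; payment $1,683.88; balance $2,483.18
Month 4: opening $2,483.18; interest $73.15 → $2,556.33; payment $1,683.88; balance $872.45
Month 5: opening $872.45; interest $73.15 → $945.60; payment $945.60; balance $0.00
Total paid: $7,681.12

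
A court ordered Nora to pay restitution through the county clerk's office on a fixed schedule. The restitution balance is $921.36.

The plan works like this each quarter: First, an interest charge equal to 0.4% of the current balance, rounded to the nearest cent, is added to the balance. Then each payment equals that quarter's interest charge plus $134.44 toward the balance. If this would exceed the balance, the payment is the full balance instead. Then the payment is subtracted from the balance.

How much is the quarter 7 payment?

$115.18

Quarter 1: $921.36 +$3.69 interest = $925.05; pay $138.13 → $786.92
Quarter 2: $786.92 +$3.15 interest = $790.07; pay $137.59 → $652.48
Quarter 3: $652.48 +$2.61 interest = $655.09; pay $137.05 → $518.04
Quarter 4: $518.04 +$2.07 interest = $520.11; pay $136.51 → $383.60
Quarter 5: $383.60 +$1.53 interest = $385.13; pay $135.97 → $249.16
Quarter 6: $249.16 +$1.00 interest = $250.16; pay $135.44 → $114.72
Quarter 7: $114.72 +$0.46 interest = $115.18; pay $115.18 → $0.00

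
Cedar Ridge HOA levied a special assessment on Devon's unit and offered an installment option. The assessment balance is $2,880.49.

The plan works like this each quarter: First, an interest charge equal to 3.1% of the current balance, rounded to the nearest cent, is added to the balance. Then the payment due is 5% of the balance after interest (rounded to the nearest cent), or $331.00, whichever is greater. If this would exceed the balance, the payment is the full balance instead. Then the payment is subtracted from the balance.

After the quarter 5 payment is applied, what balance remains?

$1,594.68

# | Opening | Interest | Payment | End bal
1 | $2,880.49 | $89.30 | $331.00 | $2,638.79
2 | $2,638.79 | $81.80 | $331.00 | $2,389.59
3 | $2,389.59 | $74.08 | $331.00 | $2,132.67
4 | $2,132.67 | $66.11 | $331.00 | $1,867.78
5 | $1,867.78 | $57.90 | $331.00 | $1,594.68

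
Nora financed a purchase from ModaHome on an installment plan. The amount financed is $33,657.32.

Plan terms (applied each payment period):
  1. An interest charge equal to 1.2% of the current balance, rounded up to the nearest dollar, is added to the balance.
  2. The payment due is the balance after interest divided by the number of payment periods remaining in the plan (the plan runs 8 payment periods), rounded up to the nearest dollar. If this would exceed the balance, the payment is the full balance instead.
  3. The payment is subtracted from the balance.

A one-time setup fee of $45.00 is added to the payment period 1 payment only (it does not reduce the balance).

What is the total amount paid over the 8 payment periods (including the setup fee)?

$35,574.32

Payment period 1: $33,657.32 +$404.00 interest = $34,061.32; pay $4,258.00 (+ $45.00 fee) → $29,803.32
Payment period 2: $29,803.32 +$358.00 interest = $30,161.32; pay $4,309.00 → $25,852.32
Payment period 3: $25,852.32 +$311.00 interest = $26,163.32; pay $4,361.00 → $21,802.32
Payment period 4: $21,802.32 +$262.00 interest = $22,064.32; pay $4,413.00 → $17,651.32
Payment period 5: $17,651.32 +$212.00 interest = $17,863.32; pay $4,466.00 → $13,397.32
Payment period 6: $13,397.32 +$161.00 interest = $13,558.32; pay $4,520.00 → $9,038.32
Payment period 7: $9,038.32 +$109.00 interest = $9,147.32; pay $4,574.00 → $4,573.32
Payment period 8: $4,573.32 +$55.00 interest = $4,628.32; pay $4,628.32 → $0.00
Total paid: $35,574.32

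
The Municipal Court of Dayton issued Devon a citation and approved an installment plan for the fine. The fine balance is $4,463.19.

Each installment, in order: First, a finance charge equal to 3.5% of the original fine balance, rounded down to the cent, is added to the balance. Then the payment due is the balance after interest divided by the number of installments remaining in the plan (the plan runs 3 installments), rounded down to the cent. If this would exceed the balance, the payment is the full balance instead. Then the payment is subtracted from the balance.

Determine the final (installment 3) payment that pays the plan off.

$1,774.12

Installment 1: opening $4,463.19; interest $156.21 → $4,619.40; payment $1,539.80; balance $3,079.60
Installment 2: opening $3,079.60; interest $156.21 → $3,235.81; payment $1,617.90; balance $1,617.91
Installment 3: opening $1,617.91; interest $156.21 → $1,774.12; payment $1,774.12; balance $0.00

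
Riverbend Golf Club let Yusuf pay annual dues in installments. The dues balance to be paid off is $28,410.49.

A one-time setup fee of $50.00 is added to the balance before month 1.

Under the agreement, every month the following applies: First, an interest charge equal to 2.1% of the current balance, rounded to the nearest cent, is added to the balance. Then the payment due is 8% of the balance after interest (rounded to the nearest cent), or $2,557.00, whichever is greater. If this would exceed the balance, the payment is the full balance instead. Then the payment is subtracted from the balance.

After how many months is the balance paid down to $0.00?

13

# | Opening | Interest | Payment | End bal
1 | $28,460.49 | $597.67 | $2,557.00 | $26,501.16
2 | $26,501.16 | $556.52 | $2,557.00 | $24,500.68
3 | $24,500.68 | $514.51 | $2,557.00 | $22,458.19
4 | $22,458.19 | $471.62 | $2,557.00 | $20,372.81
5 | $20,372.81 | $427.83 | $2,557.00 | $18,243.64
6 | $18,243.64 | $383.12 | $2,557.00 | $16,069.76
7 | $16,069.76 | $337.46 | $2,557.00 | $13,850.22
8 | $13,850.22 | $290.85 | $2,557.00 | $11,584.07
9 | $11,584.07 | $243.27 | $2,557.00 | $9,270.34
10 | $9,270.34 | $194.68 | $2,557.00 | $6,908.02
11 | $6,908.02 | $145.07 | $2,557.00 | $4,496.09
12 | $4,496.09 | $94.42 | $2,557.00 | $2,033.51
13 | $2,033.51 | $42.70 | $2,076.21 | $0.00
Balance reaches $0.00 in month 13.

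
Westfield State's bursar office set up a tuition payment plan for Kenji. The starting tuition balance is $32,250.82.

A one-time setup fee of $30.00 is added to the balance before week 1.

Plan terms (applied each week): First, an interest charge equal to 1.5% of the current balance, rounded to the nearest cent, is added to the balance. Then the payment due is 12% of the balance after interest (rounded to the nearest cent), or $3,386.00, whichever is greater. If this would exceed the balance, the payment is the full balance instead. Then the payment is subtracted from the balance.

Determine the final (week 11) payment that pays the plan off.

$464.80

Week 1: opening $32,280.82; interest $484.21 → $32,765.03; payment $3,931.80; balance $28,833.23
Week 2: opening $28,833.23; interest $432.50 → $29,265.73; payment $3,511.89; balance $25,753.84
Week 3: opening $25,753.84; interest $386.31 → $26,140.15; payment $3,386.00; balance $22,754.15
Week 4: opening $22,754.15; interest $341.31 → $23,095.46; payment $3,386.00; balance $19,709.46
Week 5: opening $19,709.46; interest $295.64 → $20,005.10; payment $3,386.00; balance $16,619.10
Week 6: opening $16,619.10; interest $249.29 → $16,868.39; payment $3,386.00; balance $13,482.39
Week 7: opening $13,482.39; interest $202.24 → $13,684.63; payment $3,386.00; balance $10,298.63
Week 8: opening $10,298.63; interest $154.48 → $10,453.11; payment $3,386.00; balance $7,067.11
Week 9: opening $7,067.11; interest $106.01 → $7,173.12; payment $3,386.00; balance $3,787.12
Week 10: opening $3,787.12; interest $56.81 → $3,843.93; payment $3,386.00; balance $457.93
Week 11: opening $457.93; interest $6.87 → $464.80; payment $464.80; balance $0.00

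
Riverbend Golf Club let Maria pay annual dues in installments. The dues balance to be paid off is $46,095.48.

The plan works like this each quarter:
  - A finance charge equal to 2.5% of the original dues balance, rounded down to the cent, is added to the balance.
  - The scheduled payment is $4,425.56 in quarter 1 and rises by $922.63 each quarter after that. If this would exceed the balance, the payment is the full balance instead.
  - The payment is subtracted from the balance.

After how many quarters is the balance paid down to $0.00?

Quarter 1: $46,095.48 +$1,152.38 interest = $47,247.86; pay $4,425.56 → $42,822.30
Quarter 2: $42,822.30 +$1,152.38 interest = $43,974.68; pay $5,348.19 → $38,626.49
Quarter 3: $38,626.49 +$1,152.38 interest = $39,778.87; pay $6,270.82 → $33,508.05
Quarter 4: $33,508.05 +$1,152.38 interest = $34,660.43; pay $7,193.45 → $27,466.98
Quarter 5: $27,466.98 +$1,152.38 interest = $28,619.36; pay $8,116.08 → $20,503.28
Quarter 6: $20,503.28 +$1,152.38 interest = $21,655.66; pay $9,038.71 → $12,616.95
Quarter 7: $12,616.95 +$1,152.38 interest = $13,769.33; pay $9,961.34 → $3,807.99
Quarter 8: $3,807.99 +$1,152.38 interest = $4,960.37; pay $4,960.37 → $0.00
Balance reaches $0.00 in quarter 8.

8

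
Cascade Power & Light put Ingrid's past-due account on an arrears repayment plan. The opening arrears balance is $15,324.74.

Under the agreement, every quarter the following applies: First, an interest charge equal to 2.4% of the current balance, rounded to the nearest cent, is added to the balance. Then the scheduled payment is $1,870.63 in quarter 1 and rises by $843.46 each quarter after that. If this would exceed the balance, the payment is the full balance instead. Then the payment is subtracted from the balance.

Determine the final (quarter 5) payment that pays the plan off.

$4,046.12

Quarter 1: $15,324.74 +$367.79 interest = $15,692.53; pay $1,870.63 → $13,821.90
Quarter 2: $13,821.90 +$331.73 interest = $14,153.63; pay $2,714.09 → $11,439.54
Quarter 3: $11,439.54 +$274.55 interest = $11,714.09; pay $3,557.55 → $8,156.54
Quarter 4: $8,156.54 +$195.76 interest = $8,352.30; pay $4,401.01 → $3,951.29
Quarter 5: $3,951.29 +$94.83 interest = $4,046.12; pay $4,046.12 → $0.00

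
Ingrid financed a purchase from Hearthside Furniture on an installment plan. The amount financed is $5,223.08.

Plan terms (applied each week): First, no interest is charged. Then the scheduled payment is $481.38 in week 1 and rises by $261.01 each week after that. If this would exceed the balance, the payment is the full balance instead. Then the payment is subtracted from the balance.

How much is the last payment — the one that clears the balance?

$206.08

# | Opening | Payment | End bal
1 | $5,223.08 | $481.38 | $4,741.70
2 | $4,741.70 | $742.39 | $3,999.31
3 | $3,999.31 | $1,003.40 | $2,995.91
4 | $2,995.91 | $1,264.41 | $1,731.50
5 | $1,731.50 | $1,525.42 | $206.08
6 | $206.08 | $206.08 | $0.00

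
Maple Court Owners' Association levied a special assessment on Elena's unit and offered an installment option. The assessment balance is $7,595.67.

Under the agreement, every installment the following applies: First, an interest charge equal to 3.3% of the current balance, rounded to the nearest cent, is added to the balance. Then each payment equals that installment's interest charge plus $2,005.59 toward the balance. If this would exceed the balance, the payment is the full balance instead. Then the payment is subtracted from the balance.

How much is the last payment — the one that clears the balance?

$1,631.00

Installment 1: $7,595.67 +$250.66 interest = $7,846.33; pay $2,256.25 → $5,590.08
Installment 2: $5,590.08 +$184.47 interest = $5,774.55; pay $2,190.06 → $3,584.49
Installment 3: $3,584.49 +$118.29 interest = $3,702.78; pay $2,123.88 → $1,578.90
Installment 4: $1,578.90 +$52.10 interest = $1,631.00; pay $1,631.00 → $0.00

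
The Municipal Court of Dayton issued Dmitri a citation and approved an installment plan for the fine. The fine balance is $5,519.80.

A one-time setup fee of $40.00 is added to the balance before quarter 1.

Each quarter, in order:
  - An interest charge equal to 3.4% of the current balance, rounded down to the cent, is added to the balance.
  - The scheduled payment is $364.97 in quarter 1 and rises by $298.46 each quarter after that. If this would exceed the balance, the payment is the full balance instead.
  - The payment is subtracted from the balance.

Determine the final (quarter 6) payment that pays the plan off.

$1,582.42

# | Opening | Interest | Payment | End bal
1 | $5,559.80 | $189.03 | $364.97 | $5,383.86
2 | $5,383.86 | $183.05 | $663.43 | $4,903.48
3 | $4,903.48 | $166.71 | $961.89 | $4,108.30
4 | $4,108.30 | $139.68 | $1,260.35 | $2,987.63
5 | $2,987.63 | $101.57 | $1,558.81 | $1,530.39
6 | $1,530.39 | $52.03 | $1,582.42 | $0.00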